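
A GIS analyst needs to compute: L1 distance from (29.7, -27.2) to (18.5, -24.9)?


|29.7-18.5| + |(-27.2)-(-24.9)| = 11.2 + 2.3 = 13.5

13.5


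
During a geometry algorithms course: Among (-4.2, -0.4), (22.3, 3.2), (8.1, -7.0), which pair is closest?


d(P0,P1) = 26.7434, d(P0,P2) = 13.9589, d(P1,P2) = 17.4837
Closest: P0 and P2

Closest pair: (-4.2, -0.4) and (8.1, -7.0), distance = 13.9589


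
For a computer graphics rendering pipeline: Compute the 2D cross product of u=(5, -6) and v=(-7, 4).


u x v = u_x*v_y - u_y*v_x = 5*4 - (-6)*(-7)
= 20 - 42 = -22

-22


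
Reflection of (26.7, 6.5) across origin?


Reflection over origin: (x,y) -> (-x,-y)
(26.7, 6.5) -> (-26.7, -6.5)

(-26.7, -6.5)


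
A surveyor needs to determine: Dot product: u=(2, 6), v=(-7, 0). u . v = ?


u . v = u_x*v_x + u_y*v_y = 2*(-7) + 6*0
= (-14) + 0 = -14

-14


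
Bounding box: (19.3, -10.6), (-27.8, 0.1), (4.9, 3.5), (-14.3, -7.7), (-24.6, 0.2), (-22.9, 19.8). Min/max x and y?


x range: [-27.8, 19.3]
y range: [-10.6, 19.8]
Bounding box: (-27.8,-10.6) to (19.3,19.8)

(-27.8,-10.6) to (19.3,19.8)


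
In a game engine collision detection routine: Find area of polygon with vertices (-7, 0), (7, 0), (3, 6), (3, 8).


Shoelace sum: ((-7)*0 - 7*0) + (7*6 - 3*0) + (3*8 - 3*6) + (3*0 - (-7)*8)
= 104
Area = |104|/2 = 52

52


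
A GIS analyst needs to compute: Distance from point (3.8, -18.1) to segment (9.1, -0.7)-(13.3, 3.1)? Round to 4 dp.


Project P onto AB: t = 0 (clamped to [0,1])
Closest point on segment: (9.1, -0.7)
Distance: 18.1893

18.1893


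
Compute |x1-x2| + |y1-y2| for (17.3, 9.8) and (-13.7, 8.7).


|17.3-(-13.7)| + |9.8-8.7| = 31 + 1.1 = 32.1

32.1


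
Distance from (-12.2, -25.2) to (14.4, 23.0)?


dx=26.6, dy=48.2
d^2 = 26.6^2 + 48.2^2 = 3030.8
d = sqrt(3030.8) = 55.0527

55.0527


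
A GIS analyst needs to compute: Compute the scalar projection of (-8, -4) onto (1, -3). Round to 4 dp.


u.v = 4, |v| = sqrt(10) = 3.1623
Scalar projection = u.v / |v| = 4 / sqrt(10) = 1.2649

1.2649


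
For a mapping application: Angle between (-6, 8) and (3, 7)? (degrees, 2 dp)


u.v = 38, |u| = sqrt(100) = 10, |v| = sqrt(58) = 7.6158
cos(theta) = u.v/(|u||v|) = 38/sqrt(5800) = 0.498964
theta = acos(0.498964) = 60.07 degrees

60.07 degrees


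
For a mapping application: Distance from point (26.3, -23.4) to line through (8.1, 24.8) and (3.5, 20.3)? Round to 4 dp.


|cross product| = 303.62
|line direction| = sqrt(41.41) = 6.4351
Distance = 303.62/sqrt(41.41) = 47.1822

47.1822


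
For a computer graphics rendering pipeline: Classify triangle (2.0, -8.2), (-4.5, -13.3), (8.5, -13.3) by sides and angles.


Side lengths squared: AB^2=68.26, BC^2=169, CA^2=68.26
Sorted: [68.26, 68.26, 169]
By sides: Isosceles, By angles: Obtuse

Isosceles, Obtuse


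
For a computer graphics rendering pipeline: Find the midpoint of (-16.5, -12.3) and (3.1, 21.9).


M = (((-16.5)+3.1)/2, ((-12.3)+21.9)/2)
= (-6.7, 4.8)

(-6.7, 4.8)


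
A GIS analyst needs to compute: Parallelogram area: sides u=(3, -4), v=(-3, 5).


|u x v| = |3*5 - (-4)*(-3)|
= |15 - 12| = 3

3


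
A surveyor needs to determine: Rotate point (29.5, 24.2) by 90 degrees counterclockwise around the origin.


90° CCW: (x,y) -> (-y, x)
(29.5,24.2) -> (-24.2, 29.5)

(-24.2, 29.5)


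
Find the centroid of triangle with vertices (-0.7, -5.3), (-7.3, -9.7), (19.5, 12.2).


Centroid = ((x_A+x_B+x_C)/3, (y_A+y_B+y_C)/3)
= (((-0.7)+(-7.3)+19.5)/3, ((-5.3)+(-9.7)+12.2)/3)
= (3.8333, -0.9333)

(3.8333, -0.9333)


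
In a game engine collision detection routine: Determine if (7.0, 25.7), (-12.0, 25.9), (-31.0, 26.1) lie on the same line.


Cross product: ((-12)-7)*(26.1-25.7) - (25.9-25.7)*((-31)-7)
= 0

Yes, collinear


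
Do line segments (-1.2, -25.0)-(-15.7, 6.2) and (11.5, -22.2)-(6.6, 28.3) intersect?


Cross products: d1=655.07, d2=1234.44, d3=-436.84, d4=-1016.21
d1*d2 < 0 and d3*d4 < 0? no

No, they don't intersect


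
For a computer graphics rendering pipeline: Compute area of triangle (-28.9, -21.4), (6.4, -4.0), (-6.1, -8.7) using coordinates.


Area = |x_A(y_B-y_C) + x_B(y_C-y_A) + x_C(y_A-y_B)|/2
= |(-135.83) + 81.28 + 106.14|/2
= 51.59/2 = 25.795

25.795


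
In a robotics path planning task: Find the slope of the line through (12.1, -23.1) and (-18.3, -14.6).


slope = (y2-y1)/(x2-x1) = ((-14.6)-(-23.1))/((-18.3)-12.1) = 8.5/(-30.4) = -0.2796

-0.2796


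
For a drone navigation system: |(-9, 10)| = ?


|u| = sqrt((-9)^2 + 10^2) = sqrt(181) = 13.4536

13.4536


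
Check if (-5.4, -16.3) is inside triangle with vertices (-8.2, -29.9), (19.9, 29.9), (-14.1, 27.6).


Cross products: AB x AP = 214.72, BC x BP = 1512.61, CA x CP = 241.24
All same sign? yes

Yes, inside


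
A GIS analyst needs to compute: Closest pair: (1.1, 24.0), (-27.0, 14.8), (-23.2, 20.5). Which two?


d(P0,P1) = 29.5677, d(P0,P2) = 24.5508, d(P1,P2) = 6.8505
Closest: P1 and P2

Closest pair: (-27.0, 14.8) and (-23.2, 20.5), distance = 6.8505


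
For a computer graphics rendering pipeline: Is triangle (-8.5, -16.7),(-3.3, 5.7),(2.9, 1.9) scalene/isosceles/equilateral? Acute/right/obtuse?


Side lengths squared: AB^2=528.8, BC^2=52.88, CA^2=475.92
Sorted: [52.88, 475.92, 528.8]
By sides: Scalene, By angles: Right

Scalene, Right


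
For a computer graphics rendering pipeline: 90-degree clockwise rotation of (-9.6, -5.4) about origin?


90° CW: (x,y) -> (y, -x)
(-9.6,-5.4) -> (-5.4, 9.6)

(-5.4, 9.6)


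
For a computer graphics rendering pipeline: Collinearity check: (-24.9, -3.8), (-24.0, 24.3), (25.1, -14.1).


Cross product: ((-24)-(-24.9))*((-14.1)-(-3.8)) - (24.3-(-3.8))*(25.1-(-24.9))
= -1414.27

No, not collinear


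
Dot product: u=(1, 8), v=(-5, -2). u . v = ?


u . v = u_x*v_x + u_y*v_y = 1*(-5) + 8*(-2)
= (-5) + (-16) = -21

-21


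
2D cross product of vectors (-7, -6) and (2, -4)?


u x v = u_x*v_y - u_y*v_x = (-7)*(-4) - (-6)*2
= 28 - (-12) = 40

40


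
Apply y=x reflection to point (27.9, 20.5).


Reflection over y=x: (x,y) -> (y,x)
(27.9, 20.5) -> (20.5, 27.9)

(20.5, 27.9)


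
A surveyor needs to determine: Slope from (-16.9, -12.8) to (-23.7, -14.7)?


slope = (y2-y1)/(x2-x1) = ((-14.7)-(-12.8))/((-23.7)-(-16.9)) = (-1.9)/(-6.8) = 0.2794

0.2794


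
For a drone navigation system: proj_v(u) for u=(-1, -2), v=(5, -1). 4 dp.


u.v = -3, |v| = sqrt(26) = 5.099
Scalar projection = u.v / |v| = -3 / sqrt(26) = -0.5883

-0.5883


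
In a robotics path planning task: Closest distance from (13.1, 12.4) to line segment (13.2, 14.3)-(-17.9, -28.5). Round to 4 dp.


Project P onto AB: t = 0.0302 (clamped to [0,1])
Closest point on segment: (12.2619, 13.009)
Distance: 1.036

1.036


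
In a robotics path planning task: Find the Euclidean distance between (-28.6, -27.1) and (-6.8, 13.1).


dx=21.8, dy=40.2
d^2 = 21.8^2 + 40.2^2 = 2091.28
d = sqrt(2091.28) = 45.7305

45.7305


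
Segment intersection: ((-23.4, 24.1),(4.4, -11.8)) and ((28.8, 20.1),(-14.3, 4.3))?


Cross products: d1=-997.16, d2=989.37, d3=1762.78, d4=-223.75
d1*d2 < 0 and d3*d4 < 0? yes

Yes, they intersect


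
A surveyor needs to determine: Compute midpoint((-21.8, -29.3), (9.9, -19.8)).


M = (((-21.8)+9.9)/2, ((-29.3)+(-19.8))/2)
= (-5.95, -24.55)

(-5.95, -24.55)


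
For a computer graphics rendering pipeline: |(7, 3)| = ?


|u| = sqrt(7^2 + 3^2) = sqrt(58) = 7.6158

7.6158


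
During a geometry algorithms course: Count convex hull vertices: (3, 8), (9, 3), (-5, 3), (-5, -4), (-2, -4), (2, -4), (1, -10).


Convex hull vertices (CCW): (-5, -4), (1, -10), (9, 3), (3, 8), (-5, 3)
Count = 5

5


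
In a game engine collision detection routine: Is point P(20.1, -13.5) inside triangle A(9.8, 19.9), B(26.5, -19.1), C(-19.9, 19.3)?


Cross products: AB x AP = -156.08, BC x BP = -14.08, CA x CP = -998.16
All same sign? yes

Yes, inside


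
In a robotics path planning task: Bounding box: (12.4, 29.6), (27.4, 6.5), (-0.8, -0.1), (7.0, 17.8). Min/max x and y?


x range: [-0.8, 27.4]
y range: [-0.1, 29.6]
Bounding box: (-0.8,-0.1) to (27.4,29.6)

(-0.8,-0.1) to (27.4,29.6)


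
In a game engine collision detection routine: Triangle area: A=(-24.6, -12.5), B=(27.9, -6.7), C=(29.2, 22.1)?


Area = |x_A(y_B-y_C) + x_B(y_C-y_A) + x_C(y_A-y_B)|/2
= |708.48 + 965.34 + (-169.36)|/2
= 1504.46/2 = 752.23

752.23


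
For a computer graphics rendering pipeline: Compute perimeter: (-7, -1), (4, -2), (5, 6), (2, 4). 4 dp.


Sides: (-7, -1)->(4, -2): sqrt(122) = 11.045361, (4, -2)->(5, 6): sqrt(65) = 8.062258, (5, 6)->(2, 4): sqrt(13) = 3.605551, (2, 4)->(-7, -1): sqrt(106) = 10.29563
Sum = 33.0088
Perimeter = 33.0088

33.0088


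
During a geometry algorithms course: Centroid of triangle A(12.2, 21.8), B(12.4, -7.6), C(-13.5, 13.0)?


Centroid = ((x_A+x_B+x_C)/3, (y_A+y_B+y_C)/3)
= ((12.2+12.4+(-13.5))/3, (21.8+(-7.6)+13)/3)
= (3.7, 9.0667)

(3.7, 9.0667)


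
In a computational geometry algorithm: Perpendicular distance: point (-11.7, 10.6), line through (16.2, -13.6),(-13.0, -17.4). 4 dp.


|cross product| = 812.66
|line direction| = sqrt(867.08) = 29.4462
Distance = 812.66/sqrt(867.08) = 27.5981

27.5981


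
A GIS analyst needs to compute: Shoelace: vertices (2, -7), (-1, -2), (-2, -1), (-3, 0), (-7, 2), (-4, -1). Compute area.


Shoelace sum: (2*(-2) - (-1)*(-7)) + ((-1)*(-1) - (-2)*(-2)) + ((-2)*0 - (-3)*(-1)) + ((-3)*2 - (-7)*0) + ((-7)*(-1) - (-4)*2) + ((-4)*(-7) - 2*(-1))
= 22
Area = |22|/2 = 11

11


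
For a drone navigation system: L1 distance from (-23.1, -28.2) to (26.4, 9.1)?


|(-23.1)-26.4| + |(-28.2)-9.1| = 49.5 + 37.3 = 86.8

86.8


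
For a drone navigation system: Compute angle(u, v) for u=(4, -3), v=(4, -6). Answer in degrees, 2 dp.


u.v = 34, |u| = sqrt(25) = 5, |v| = sqrt(52) = 7.2111
cos(theta) = u.v/(|u||v|) = 34/sqrt(1300) = 0.94299
theta = acos(0.94299) = 19.44 degrees

19.44 degrees


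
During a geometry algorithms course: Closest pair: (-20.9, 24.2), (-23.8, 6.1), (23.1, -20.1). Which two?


d(P0,P1) = 18.3308, d(P0,P2) = 62.4379, d(P1,P2) = 53.722
Closest: P0 and P1

Closest pair: (-20.9, 24.2) and (-23.8, 6.1), distance = 18.3308


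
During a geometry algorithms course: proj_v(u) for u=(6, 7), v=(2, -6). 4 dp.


u.v = -30, |v| = sqrt(40) = 6.3246
Scalar projection = u.v / |v| = -30 / sqrt(40) = -4.7434

-4.7434


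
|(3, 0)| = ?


|u| = sqrt(3^2 + 0^2) = sqrt(9) = 3

3


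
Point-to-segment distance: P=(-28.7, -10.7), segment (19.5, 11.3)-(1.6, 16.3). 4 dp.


Project P onto AB: t = 1 (clamped to [0,1])
Closest point on segment: (1.6, 16.3)
Distance: 40.5844

40.5844


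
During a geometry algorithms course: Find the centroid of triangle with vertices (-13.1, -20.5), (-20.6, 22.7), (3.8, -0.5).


Centroid = ((x_A+x_B+x_C)/3, (y_A+y_B+y_C)/3)
= (((-13.1)+(-20.6)+3.8)/3, ((-20.5)+22.7+(-0.5))/3)
= (-9.9667, 0.5667)

(-9.9667, 0.5667)


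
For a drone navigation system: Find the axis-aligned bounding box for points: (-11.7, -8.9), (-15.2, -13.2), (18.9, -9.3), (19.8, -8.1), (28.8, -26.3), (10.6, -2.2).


x range: [-15.2, 28.8]
y range: [-26.3, -2.2]
Bounding box: (-15.2,-26.3) to (28.8,-2.2)

(-15.2,-26.3) to (28.8,-2.2)


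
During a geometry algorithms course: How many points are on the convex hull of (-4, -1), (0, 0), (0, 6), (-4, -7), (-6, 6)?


Convex hull vertices (CCW): (-6, 6), (-4, -7), (0, 0), (0, 6)
Count = 4

4


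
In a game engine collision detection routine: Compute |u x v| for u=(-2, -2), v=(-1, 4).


|u x v| = |(-2)*4 - (-2)*(-1)|
= |(-8) - 2| = 10

10


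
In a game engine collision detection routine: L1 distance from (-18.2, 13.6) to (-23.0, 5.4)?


|(-18.2)-(-23)| + |13.6-5.4| = 4.8 + 8.2 = 13

13


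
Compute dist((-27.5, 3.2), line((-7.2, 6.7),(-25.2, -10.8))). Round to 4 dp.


|cross product| = 292.25
|line direction| = sqrt(630.25) = 25.1048
Distance = 292.25/sqrt(630.25) = 11.6412

11.6412


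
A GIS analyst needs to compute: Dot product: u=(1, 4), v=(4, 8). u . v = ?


u . v = u_x*v_x + u_y*v_y = 1*4 + 4*8
= 4 + 32 = 36

36


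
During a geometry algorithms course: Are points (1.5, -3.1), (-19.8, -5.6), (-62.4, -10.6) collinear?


Cross product: ((-19.8)-1.5)*((-10.6)-(-3.1)) - ((-5.6)-(-3.1))*((-62.4)-1.5)
= 0

Yes, collinear


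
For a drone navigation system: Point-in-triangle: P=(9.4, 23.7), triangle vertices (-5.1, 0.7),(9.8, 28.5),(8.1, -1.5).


Cross products: AB x AP = -60.4, BC x BP = -3.84, CA x CP = -335.5
All same sign? yes

Yes, inside


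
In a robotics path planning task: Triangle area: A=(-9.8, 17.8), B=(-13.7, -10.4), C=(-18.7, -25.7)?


Area = |x_A(y_B-y_C) + x_B(y_C-y_A) + x_C(y_A-y_B)|/2
= |(-149.94) + 595.95 + (-527.34)|/2
= 81.33/2 = 40.665

40.665


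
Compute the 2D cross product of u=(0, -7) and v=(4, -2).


u x v = u_x*v_y - u_y*v_x = 0*(-2) - (-7)*4
= 0 - (-28) = 28

28


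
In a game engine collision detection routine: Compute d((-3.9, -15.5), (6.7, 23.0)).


dx=10.6, dy=38.5
d^2 = 10.6^2 + 38.5^2 = 1594.61
d = sqrt(1594.61) = 39.9326

39.9326


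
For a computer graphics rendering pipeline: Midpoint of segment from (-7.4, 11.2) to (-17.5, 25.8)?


M = (((-7.4)+(-17.5))/2, (11.2+25.8)/2)
= (-12.45, 18.5)

(-12.45, 18.5)


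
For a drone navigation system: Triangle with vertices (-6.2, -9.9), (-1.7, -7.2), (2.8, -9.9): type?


Side lengths squared: AB^2=27.54, BC^2=27.54, CA^2=81
Sorted: [27.54, 27.54, 81]
By sides: Isosceles, By angles: Obtuse

Isosceles, Obtuse


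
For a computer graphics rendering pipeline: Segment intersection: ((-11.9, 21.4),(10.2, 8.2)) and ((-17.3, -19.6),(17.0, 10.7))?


Cross products: d1=1242.68, d2=120.29, d3=-977.38, d4=145.01
d1*d2 < 0 and d3*d4 < 0? no

No, they don't intersect


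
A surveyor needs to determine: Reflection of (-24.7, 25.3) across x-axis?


Reflection over x-axis: (x,y) -> (x,-y)
(-24.7, 25.3) -> (-24.7, -25.3)

(-24.7, -25.3)


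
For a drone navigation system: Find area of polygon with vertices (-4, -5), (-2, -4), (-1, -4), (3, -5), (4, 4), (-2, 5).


Shoelace sum: ((-4)*(-4) - (-2)*(-5)) + ((-2)*(-4) - (-1)*(-4)) + ((-1)*(-5) - 3*(-4)) + (3*4 - 4*(-5)) + (4*5 - (-2)*4) + ((-2)*(-5) - (-4)*5)
= 117
Area = |117|/2 = 58.5

58.5


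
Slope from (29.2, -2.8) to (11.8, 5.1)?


slope = (y2-y1)/(x2-x1) = (5.1-(-2.8))/(11.8-29.2) = 7.9/(-17.4) = -0.454

-0.454


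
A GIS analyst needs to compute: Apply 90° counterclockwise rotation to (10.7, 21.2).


90° CCW: (x,y) -> (-y, x)
(10.7,21.2) -> (-21.2, 10.7)

(-21.2, 10.7)


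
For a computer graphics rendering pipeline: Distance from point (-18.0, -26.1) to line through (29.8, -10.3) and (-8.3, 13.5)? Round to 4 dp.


|cross product| = 1739.62
|line direction| = sqrt(2018.05) = 44.9227
Distance = 1739.62/sqrt(2018.05) = 38.7247

38.7247


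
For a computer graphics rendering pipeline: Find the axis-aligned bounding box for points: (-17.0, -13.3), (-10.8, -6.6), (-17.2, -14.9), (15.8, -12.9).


x range: [-17.2, 15.8]
y range: [-14.9, -6.6]
Bounding box: (-17.2,-14.9) to (15.8,-6.6)

(-17.2,-14.9) to (15.8,-6.6)


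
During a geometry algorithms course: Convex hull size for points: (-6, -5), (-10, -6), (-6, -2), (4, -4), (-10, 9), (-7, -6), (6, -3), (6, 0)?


Convex hull vertices (CCW): (-10, -6), (-7, -6), (4, -4), (6, -3), (6, 0), (-10, 9)
Count = 6

6


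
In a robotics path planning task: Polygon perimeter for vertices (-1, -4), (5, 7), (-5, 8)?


Sides: (-1, -4)->(5, 7): sqrt(157) = 12.529964, (5, 7)->(-5, 8): sqrt(101) = 10.049876, (-5, 8)->(-1, -4): sqrt(160) = 12.649111
Sum = 35.228951
Perimeter = 35.229

35.229


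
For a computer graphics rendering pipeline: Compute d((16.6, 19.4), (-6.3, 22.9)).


dx=-22.9, dy=3.5
d^2 = (-22.9)^2 + 3.5^2 = 536.66
d = sqrt(536.66) = 23.1659

23.1659


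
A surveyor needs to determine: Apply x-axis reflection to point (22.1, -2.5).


Reflection over x-axis: (x,y) -> (x,-y)
(22.1, -2.5) -> (22.1, 2.5)

(22.1, 2.5)


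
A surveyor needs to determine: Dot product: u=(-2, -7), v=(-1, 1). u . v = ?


u . v = u_x*v_x + u_y*v_y = (-2)*(-1) + (-7)*1
= 2 + (-7) = -5

-5


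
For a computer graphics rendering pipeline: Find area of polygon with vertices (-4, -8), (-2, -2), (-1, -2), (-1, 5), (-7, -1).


Shoelace sum: ((-4)*(-2) - (-2)*(-8)) + ((-2)*(-2) - (-1)*(-2)) + ((-1)*5 - (-1)*(-2)) + ((-1)*(-1) - (-7)*5) + ((-7)*(-8) - (-4)*(-1))
= 75
Area = |75|/2 = 37.5

37.5


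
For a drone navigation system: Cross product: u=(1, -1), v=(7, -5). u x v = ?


u x v = u_x*v_y - u_y*v_x = 1*(-5) - (-1)*7
= (-5) - (-7) = 2

2


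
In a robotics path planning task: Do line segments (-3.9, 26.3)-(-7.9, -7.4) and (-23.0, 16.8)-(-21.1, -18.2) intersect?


Cross products: d1=686.55, d2=482.52, d3=-605.67, d4=-401.64
d1*d2 < 0 and d3*d4 < 0? no

No, they don't intersect


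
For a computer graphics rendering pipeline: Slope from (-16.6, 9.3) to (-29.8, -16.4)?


slope = (y2-y1)/(x2-x1) = ((-16.4)-9.3)/((-29.8)-(-16.6)) = (-25.7)/(-13.2) = 1.947

1.947


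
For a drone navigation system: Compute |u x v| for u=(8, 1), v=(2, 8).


|u x v| = |8*8 - 1*2|
= |64 - 2| = 62

62


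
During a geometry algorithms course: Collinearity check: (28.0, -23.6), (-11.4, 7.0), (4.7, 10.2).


Cross product: ((-11.4)-28)*(10.2-(-23.6)) - (7-(-23.6))*(4.7-28)
= -618.74

No, not collinear


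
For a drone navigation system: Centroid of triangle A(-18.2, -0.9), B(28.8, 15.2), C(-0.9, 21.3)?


Centroid = ((x_A+x_B+x_C)/3, (y_A+y_B+y_C)/3)
= (((-18.2)+28.8+(-0.9))/3, ((-0.9)+15.2+21.3)/3)
= (3.2333, 11.8667)

(3.2333, 11.8667)


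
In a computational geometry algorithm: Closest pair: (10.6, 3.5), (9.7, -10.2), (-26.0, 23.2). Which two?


d(P0,P1) = 13.7295, d(P0,P2) = 41.565, d(P1,P2) = 48.8881
Closest: P0 and P1

Closest pair: (10.6, 3.5) and (9.7, -10.2), distance = 13.7295


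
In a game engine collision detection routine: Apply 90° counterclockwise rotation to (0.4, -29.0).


90° CCW: (x,y) -> (-y, x)
(0.4,-29) -> (29, 0.4)

(29, 0.4)


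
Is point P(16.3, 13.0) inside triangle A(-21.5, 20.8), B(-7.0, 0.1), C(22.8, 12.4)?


Cross products: AB x AP = 669.36, BC x BP = 97.83, CA x CP = 28.02
All same sign? yes

Yes, inside


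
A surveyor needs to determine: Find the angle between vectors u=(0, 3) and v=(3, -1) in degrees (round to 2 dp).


u.v = -3, |u| = sqrt(9) = 3, |v| = sqrt(10) = 3.1623
cos(theta) = u.v/(|u||v|) = -3/sqrt(90) = -0.316228
theta = acos(-0.316228) = 108.43 degrees

108.43 degrees


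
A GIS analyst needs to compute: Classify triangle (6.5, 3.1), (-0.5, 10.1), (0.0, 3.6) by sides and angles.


Side lengths squared: AB^2=98, BC^2=42.5, CA^2=42.5
Sorted: [42.5, 42.5, 98]
By sides: Isosceles, By angles: Obtuse

Isosceles, Obtuse


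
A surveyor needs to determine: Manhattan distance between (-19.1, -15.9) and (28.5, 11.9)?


|(-19.1)-28.5| + |(-15.9)-11.9| = 47.6 + 27.8 = 75.4

75.4


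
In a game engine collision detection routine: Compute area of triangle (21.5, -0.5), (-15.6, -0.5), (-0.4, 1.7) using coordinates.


Area = |x_A(y_B-y_C) + x_B(y_C-y_A) + x_C(y_A-y_B)|/2
= |(-47.3) + (-34.32) + 0|/2
= 81.62/2 = 40.81

40.81


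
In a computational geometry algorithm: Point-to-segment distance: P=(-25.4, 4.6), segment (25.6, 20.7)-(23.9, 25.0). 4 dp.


Project P onto AB: t = 0.8171 (clamped to [0,1])
Closest point on segment: (24.2109, 24.2136)
Distance: 53.3473

53.3473


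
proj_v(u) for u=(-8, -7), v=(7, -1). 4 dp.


u.v = -49, |v| = sqrt(50) = 7.0711
Scalar projection = u.v / |v| = -49 / sqrt(50) = -6.9296

-6.9296


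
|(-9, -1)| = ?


|u| = sqrt((-9)^2 + (-1)^2) = sqrt(82) = 9.0554

9.0554


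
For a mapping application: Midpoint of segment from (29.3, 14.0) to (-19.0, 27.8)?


M = ((29.3+(-19))/2, (14+27.8)/2)
= (5.15, 20.9)

(5.15, 20.9)


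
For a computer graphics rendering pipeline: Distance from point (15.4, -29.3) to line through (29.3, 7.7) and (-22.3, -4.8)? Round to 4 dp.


|cross product| = 1735.45
|line direction| = sqrt(2818.81) = 53.0925
Distance = 1735.45/sqrt(2818.81) = 32.6873

32.6873


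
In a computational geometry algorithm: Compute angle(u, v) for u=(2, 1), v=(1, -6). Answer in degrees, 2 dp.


u.v = -4, |u| = sqrt(5) = 2.2361, |v| = sqrt(37) = 6.0828
cos(theta) = u.v/(|u||v|) = -4/sqrt(185) = -0.294086
theta = acos(-0.294086) = 107.1 degrees

107.1 degrees


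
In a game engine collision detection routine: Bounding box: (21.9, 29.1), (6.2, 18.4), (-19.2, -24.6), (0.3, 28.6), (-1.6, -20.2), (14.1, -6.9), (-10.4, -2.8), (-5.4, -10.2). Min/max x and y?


x range: [-19.2, 21.9]
y range: [-24.6, 29.1]
Bounding box: (-19.2,-24.6) to (21.9,29.1)

(-19.2,-24.6) to (21.9,29.1)


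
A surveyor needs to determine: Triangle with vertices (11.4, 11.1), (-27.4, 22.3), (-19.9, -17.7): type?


Side lengths squared: AB^2=1630.88, BC^2=1656.25, CA^2=1809.13
Sorted: [1630.88, 1656.25, 1809.13]
By sides: Scalene, By angles: Acute

Scalene, Acute


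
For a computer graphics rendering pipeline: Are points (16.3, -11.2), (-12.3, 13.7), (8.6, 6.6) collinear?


Cross product: ((-12.3)-16.3)*(6.6-(-11.2)) - (13.7-(-11.2))*(8.6-16.3)
= -317.35

No, not collinear


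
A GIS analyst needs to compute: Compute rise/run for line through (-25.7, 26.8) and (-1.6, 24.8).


slope = (y2-y1)/(x2-x1) = (24.8-26.8)/((-1.6)-(-25.7)) = (-2)/24.1 = -0.083

-0.083


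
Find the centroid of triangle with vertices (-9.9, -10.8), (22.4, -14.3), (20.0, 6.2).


Centroid = ((x_A+x_B+x_C)/3, (y_A+y_B+y_C)/3)
= (((-9.9)+22.4+20)/3, ((-10.8)+(-14.3)+6.2)/3)
= (10.8333, -6.3)

(10.8333, -6.3)


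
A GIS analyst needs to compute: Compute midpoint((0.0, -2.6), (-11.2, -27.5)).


M = ((0+(-11.2))/2, ((-2.6)+(-27.5))/2)
= (-5.6, -15.05)

(-5.6, -15.05)


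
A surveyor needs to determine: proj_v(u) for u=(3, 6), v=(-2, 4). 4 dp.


u.v = 18, |v| = sqrt(20) = 4.4721
Scalar projection = u.v / |v| = 18 / sqrt(20) = 4.0249

4.0249


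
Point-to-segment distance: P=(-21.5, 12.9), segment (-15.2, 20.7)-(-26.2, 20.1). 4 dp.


Project P onto AB: t = 0.6096 (clamped to [0,1])
Closest point on segment: (-21.9055, 20.3342)
Distance: 7.4453

7.4453


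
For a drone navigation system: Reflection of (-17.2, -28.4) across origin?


Reflection over origin: (x,y) -> (-x,-y)
(-17.2, -28.4) -> (17.2, 28.4)

(17.2, 28.4)


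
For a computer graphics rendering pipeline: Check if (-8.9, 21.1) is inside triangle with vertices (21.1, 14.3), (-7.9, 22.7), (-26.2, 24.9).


Cross products: AB x AP = 54.8, BC x BP = 31.48, CA x CP = 3.64
All same sign? yes

Yes, inside


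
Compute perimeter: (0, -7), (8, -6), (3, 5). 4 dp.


Sides: (0, -7)->(8, -6): sqrt(65) = 8.062258, (8, -6)->(3, 5): sqrt(146) = 12.083046, (3, 5)->(0, -7): sqrt(153) = 12.369317
Sum = 32.514621
Perimeter = 32.5146

32.5146


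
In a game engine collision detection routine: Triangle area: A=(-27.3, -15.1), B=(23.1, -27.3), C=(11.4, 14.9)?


Area = |x_A(y_B-y_C) + x_B(y_C-y_A) + x_C(y_A-y_B)|/2
= |1152.06 + 693 + 139.08|/2
= 1984.14/2 = 992.07

992.07


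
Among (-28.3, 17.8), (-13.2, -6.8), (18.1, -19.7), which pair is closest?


d(P0,P1) = 28.8647, d(P0,P2) = 59.6591, d(P1,P2) = 33.8541
Closest: P0 and P1

Closest pair: (-28.3, 17.8) and (-13.2, -6.8), distance = 28.8647


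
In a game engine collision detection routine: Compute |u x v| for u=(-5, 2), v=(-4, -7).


|u x v| = |(-5)*(-7) - 2*(-4)|
= |35 - (-8)| = 43

43


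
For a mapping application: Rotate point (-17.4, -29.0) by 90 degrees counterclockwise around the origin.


90° CCW: (x,y) -> (-y, x)
(-17.4,-29) -> (29, -17.4)

(29, -17.4)


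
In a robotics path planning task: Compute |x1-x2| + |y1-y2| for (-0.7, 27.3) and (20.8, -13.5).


|(-0.7)-20.8| + |27.3-(-13.5)| = 21.5 + 40.8 = 62.3

62.3


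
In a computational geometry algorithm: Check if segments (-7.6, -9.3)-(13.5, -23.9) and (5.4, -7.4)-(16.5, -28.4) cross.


Cross products: d1=-294.09, d2=-13.05, d3=229.89, d4=-51.15
d1*d2 < 0 and d3*d4 < 0? no

No, they don't intersect


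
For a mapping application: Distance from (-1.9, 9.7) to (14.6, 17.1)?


dx=16.5, dy=7.4
d^2 = 16.5^2 + 7.4^2 = 327.01
d = sqrt(327.01) = 18.0834

18.0834


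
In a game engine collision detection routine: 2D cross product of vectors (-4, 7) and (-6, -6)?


u x v = u_x*v_y - u_y*v_x = (-4)*(-6) - 7*(-6)
= 24 - (-42) = 66

66


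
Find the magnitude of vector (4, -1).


|u| = sqrt(4^2 + (-1)^2) = sqrt(17) = 4.1231

4.1231


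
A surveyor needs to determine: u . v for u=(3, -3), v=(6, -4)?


u . v = u_x*v_x + u_y*v_y = 3*6 + (-3)*(-4)
= 18 + 12 = 30

30


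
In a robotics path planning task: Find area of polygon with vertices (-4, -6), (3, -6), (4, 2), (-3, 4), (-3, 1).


Shoelace sum: ((-4)*(-6) - 3*(-6)) + (3*2 - 4*(-6)) + (4*4 - (-3)*2) + ((-3)*1 - (-3)*4) + ((-3)*(-6) - (-4)*1)
= 125
Area = |125|/2 = 62.5

62.5


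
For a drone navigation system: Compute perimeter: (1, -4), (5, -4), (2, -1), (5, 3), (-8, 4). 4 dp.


Sides: (1, -4)->(5, -4): sqrt(16) = 4, (5, -4)->(2, -1): sqrt(18) = 4.242641, (2, -1)->(5, 3): sqrt(25) = 5, (5, 3)->(-8, 4): sqrt(170) = 13.038405, (-8, 4)->(1, -4): sqrt(145) = 12.041595
Sum = 38.322641
Perimeter = 38.3226

38.3226


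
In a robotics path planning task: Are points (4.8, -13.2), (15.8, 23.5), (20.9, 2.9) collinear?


Cross product: (15.8-4.8)*(2.9-(-13.2)) - (23.5-(-13.2))*(20.9-4.8)
= -413.77

No, not collinear


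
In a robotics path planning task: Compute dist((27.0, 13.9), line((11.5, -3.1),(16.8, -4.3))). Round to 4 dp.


|cross product| = 108.7
|line direction| = sqrt(29.53) = 5.4342
Distance = 108.7/sqrt(29.53) = 20.0031

20.0031


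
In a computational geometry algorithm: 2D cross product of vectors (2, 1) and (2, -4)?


u x v = u_x*v_y - u_y*v_x = 2*(-4) - 1*2
= (-8) - 2 = -10

-10


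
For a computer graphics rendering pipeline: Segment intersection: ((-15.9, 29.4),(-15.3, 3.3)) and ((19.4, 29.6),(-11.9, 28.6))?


Cross products: d1=-29.04, d2=788.49, d3=921.45, d4=103.92
d1*d2 < 0 and d3*d4 < 0? no

No, they don't intersect


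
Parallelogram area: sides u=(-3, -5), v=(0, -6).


|u x v| = |(-3)*(-6) - (-5)*0|
= |18 - 0| = 18

18


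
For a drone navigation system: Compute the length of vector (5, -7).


|u| = sqrt(5^2 + (-7)^2) = sqrt(74) = 8.6023

8.6023


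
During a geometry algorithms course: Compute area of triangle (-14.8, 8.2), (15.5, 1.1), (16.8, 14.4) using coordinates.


Area = |x_A(y_B-y_C) + x_B(y_C-y_A) + x_C(y_A-y_B)|/2
= |196.84 + 96.1 + 119.28|/2
= 412.22/2 = 206.11

206.11


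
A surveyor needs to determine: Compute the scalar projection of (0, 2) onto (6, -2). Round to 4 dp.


u.v = -4, |v| = sqrt(40) = 6.3246
Scalar projection = u.v / |v| = -4 / sqrt(40) = -0.6325

-0.6325


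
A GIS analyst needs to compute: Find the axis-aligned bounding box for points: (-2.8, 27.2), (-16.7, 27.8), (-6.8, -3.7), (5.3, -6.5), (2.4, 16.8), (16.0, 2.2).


x range: [-16.7, 16]
y range: [-6.5, 27.8]
Bounding box: (-16.7,-6.5) to (16,27.8)

(-16.7,-6.5) to (16,27.8)


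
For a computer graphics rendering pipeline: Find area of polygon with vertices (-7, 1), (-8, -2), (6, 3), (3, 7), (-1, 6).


Shoelace sum: ((-7)*(-2) - (-8)*1) + ((-8)*3 - 6*(-2)) + (6*7 - 3*3) + (3*6 - (-1)*7) + ((-1)*1 - (-7)*6)
= 109
Area = |109|/2 = 54.5

54.5


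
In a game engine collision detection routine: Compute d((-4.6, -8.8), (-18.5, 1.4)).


dx=-13.9, dy=10.2
d^2 = (-13.9)^2 + 10.2^2 = 297.25
d = sqrt(297.25) = 17.2409

17.2409


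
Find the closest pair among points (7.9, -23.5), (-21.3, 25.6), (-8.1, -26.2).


d(P0,P1) = 57.1266, d(P0,P2) = 16.2262, d(P1,P2) = 53.4554
Closest: P0 and P2

Closest pair: (7.9, -23.5) and (-8.1, -26.2), distance = 16.2262


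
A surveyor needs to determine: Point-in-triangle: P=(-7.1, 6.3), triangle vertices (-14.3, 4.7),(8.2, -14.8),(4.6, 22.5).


Cross products: AB x AP = 176.4, BC x BP = 494.73, CA x CP = 97.92
All same sign? yes

Yes, inside


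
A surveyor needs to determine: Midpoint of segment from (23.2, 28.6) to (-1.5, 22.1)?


M = ((23.2+(-1.5))/2, (28.6+22.1)/2)
= (10.85, 25.35)

(10.85, 25.35)


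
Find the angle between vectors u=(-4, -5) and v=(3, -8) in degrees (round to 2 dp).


u.v = 28, |u| = sqrt(41) = 6.4031, |v| = sqrt(73) = 8.544
cos(theta) = u.v/(|u||v|) = 28/sqrt(2993) = 0.511805
theta = acos(0.511805) = 59.22 degrees

59.22 degrees


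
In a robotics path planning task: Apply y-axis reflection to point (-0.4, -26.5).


Reflection over y-axis: (x,y) -> (-x,y)
(-0.4, -26.5) -> (0.4, -26.5)

(0.4, -26.5)


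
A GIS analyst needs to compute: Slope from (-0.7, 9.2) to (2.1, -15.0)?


slope = (y2-y1)/(x2-x1) = ((-15)-9.2)/(2.1-(-0.7)) = (-24.2)/2.8 = -8.6429

-8.6429


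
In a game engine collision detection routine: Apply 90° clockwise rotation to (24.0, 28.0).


90° CW: (x,y) -> (y, -x)
(24,28) -> (28, -24)

(28, -24)


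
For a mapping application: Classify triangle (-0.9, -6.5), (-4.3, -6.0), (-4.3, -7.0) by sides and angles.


Side lengths squared: AB^2=11.81, BC^2=1, CA^2=11.81
Sorted: [1, 11.81, 11.81]
By sides: Isosceles, By angles: Acute

Isosceles, Acute


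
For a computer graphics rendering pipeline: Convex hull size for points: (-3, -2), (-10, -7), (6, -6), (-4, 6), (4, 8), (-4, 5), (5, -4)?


Convex hull vertices (CCW): (-10, -7), (6, -6), (4, 8), (-4, 6)
Count = 4

4


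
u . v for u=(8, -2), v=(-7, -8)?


u . v = u_x*v_x + u_y*v_y = 8*(-7) + (-2)*(-8)
= (-56) + 16 = -40

-40


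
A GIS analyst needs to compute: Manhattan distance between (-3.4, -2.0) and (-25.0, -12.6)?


|(-3.4)-(-25)| + |(-2)-(-12.6)| = 21.6 + 10.6 = 32.2

32.2


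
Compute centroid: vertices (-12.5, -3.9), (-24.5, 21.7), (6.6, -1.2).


Centroid = ((x_A+x_B+x_C)/3, (y_A+y_B+y_C)/3)
= (((-12.5)+(-24.5)+6.6)/3, ((-3.9)+21.7+(-1.2))/3)
= (-10.1333, 5.5333)

(-10.1333, 5.5333)


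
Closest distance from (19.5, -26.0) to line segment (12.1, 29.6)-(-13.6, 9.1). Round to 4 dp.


Project P onto AB: t = 0.8787 (clamped to [0,1])
Closest point on segment: (-10.482, 11.5871)
Distance: 48.0803

48.0803


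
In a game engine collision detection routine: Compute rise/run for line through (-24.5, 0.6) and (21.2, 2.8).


slope = (y2-y1)/(x2-x1) = (2.8-0.6)/(21.2-(-24.5)) = 2.2/45.7 = 0.0481

0.0481


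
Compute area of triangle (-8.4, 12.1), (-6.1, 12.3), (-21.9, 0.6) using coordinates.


Area = |x_A(y_B-y_C) + x_B(y_C-y_A) + x_C(y_A-y_B)|/2
= |(-98.28) + 70.15 + 4.38|/2
= 23.75/2 = 11.875

11.875


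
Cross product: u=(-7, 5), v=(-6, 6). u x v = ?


u x v = u_x*v_y - u_y*v_x = (-7)*6 - 5*(-6)
= (-42) - (-30) = -12

-12


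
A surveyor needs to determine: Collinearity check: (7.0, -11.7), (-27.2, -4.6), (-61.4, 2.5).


Cross product: ((-27.2)-7)*(2.5-(-11.7)) - ((-4.6)-(-11.7))*((-61.4)-7)
= 0

Yes, collinear


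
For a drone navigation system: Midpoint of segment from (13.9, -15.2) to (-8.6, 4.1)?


M = ((13.9+(-8.6))/2, ((-15.2)+4.1)/2)
= (2.65, -5.55)

(2.65, -5.55)


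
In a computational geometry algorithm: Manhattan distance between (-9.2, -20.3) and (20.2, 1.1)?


|(-9.2)-20.2| + |(-20.3)-1.1| = 29.4 + 21.4 = 50.8

50.8


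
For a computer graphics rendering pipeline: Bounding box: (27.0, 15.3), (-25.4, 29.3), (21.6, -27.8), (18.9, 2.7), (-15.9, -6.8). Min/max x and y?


x range: [-25.4, 27]
y range: [-27.8, 29.3]
Bounding box: (-25.4,-27.8) to (27,29.3)

(-25.4,-27.8) to (27,29.3)


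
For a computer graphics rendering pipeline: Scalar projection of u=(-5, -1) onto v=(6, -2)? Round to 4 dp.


u.v = -28, |v| = sqrt(40) = 6.3246
Scalar projection = u.v / |v| = -28 / sqrt(40) = -4.4272

-4.4272


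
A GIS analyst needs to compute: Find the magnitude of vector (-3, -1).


|u| = sqrt((-3)^2 + (-1)^2) = sqrt(10) = 3.1623

3.1623


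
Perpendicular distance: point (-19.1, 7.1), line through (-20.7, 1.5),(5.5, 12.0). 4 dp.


|cross product| = 129.92
|line direction| = sqrt(796.69) = 28.2257
Distance = 129.92/sqrt(796.69) = 4.6029

4.6029


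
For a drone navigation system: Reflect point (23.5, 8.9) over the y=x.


Reflection over y=x: (x,y) -> (y,x)
(23.5, 8.9) -> (8.9, 23.5)

(8.9, 23.5)


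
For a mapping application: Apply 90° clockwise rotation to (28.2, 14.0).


90° CW: (x,y) -> (y, -x)
(28.2,14) -> (14, -28.2)

(14, -28.2)


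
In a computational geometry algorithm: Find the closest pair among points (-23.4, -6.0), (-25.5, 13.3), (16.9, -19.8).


d(P0,P1) = 19.4139, d(P0,P2) = 42.5973, d(P1,P2) = 53.7901
Closest: P0 and P1

Closest pair: (-23.4, -6.0) and (-25.5, 13.3), distance = 19.4139


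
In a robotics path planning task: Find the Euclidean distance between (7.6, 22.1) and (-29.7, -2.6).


dx=-37.3, dy=-24.7
d^2 = (-37.3)^2 + (-24.7)^2 = 2001.38
d = sqrt(2001.38) = 44.7368

44.7368


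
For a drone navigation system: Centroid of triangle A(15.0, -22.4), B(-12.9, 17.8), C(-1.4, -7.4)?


Centroid = ((x_A+x_B+x_C)/3, (y_A+y_B+y_C)/3)
= ((15+(-12.9)+(-1.4))/3, ((-22.4)+17.8+(-7.4))/3)
= (0.2333, -4)

(0.2333, -4)


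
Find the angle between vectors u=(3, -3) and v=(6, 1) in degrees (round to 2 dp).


u.v = 15, |u| = sqrt(18) = 4.2426, |v| = sqrt(37) = 6.0828
cos(theta) = u.v/(|u||v|) = 15/sqrt(666) = 0.581238
theta = acos(0.581238) = 54.46 degrees

54.46 degrees


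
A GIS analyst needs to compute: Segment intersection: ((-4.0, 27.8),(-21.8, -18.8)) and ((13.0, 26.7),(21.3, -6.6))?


Cross products: d1=-556.97, d2=-1536.49, d3=811.78, d4=1791.3
d1*d2 < 0 and d3*d4 < 0? no

No, they don't intersect


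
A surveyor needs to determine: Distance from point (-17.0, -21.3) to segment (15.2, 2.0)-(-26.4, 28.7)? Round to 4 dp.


Project P onto AB: t = 0.2936 (clamped to [0,1])
Closest point on segment: (2.986, 9.8393)
Distance: 37.0013

37.0013


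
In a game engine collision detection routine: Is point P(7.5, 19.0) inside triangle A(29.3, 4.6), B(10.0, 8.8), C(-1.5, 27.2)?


Cross products: AB x AP = -186.36, BC x BP = -71.3, CA x CP = -49.16
All same sign? yes

Yes, inside


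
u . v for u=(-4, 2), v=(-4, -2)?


u . v = u_x*v_x + u_y*v_y = (-4)*(-4) + 2*(-2)
= 16 + (-4) = 12

12


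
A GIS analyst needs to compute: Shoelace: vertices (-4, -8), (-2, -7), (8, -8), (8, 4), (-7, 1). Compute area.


Shoelace sum: ((-4)*(-7) - (-2)*(-8)) + ((-2)*(-8) - 8*(-7)) + (8*4 - 8*(-8)) + (8*1 - (-7)*4) + ((-7)*(-8) - (-4)*1)
= 276
Area = |276|/2 = 138

138


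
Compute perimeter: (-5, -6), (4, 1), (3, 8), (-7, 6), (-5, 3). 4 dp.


Sides: (-5, -6)->(4, 1): sqrt(130) = 11.401754, (4, 1)->(3, 8): sqrt(50) = 7.071068, (3, 8)->(-7, 6): sqrt(104) = 10.198039, (-7, 6)->(-5, 3): sqrt(13) = 3.605551, (-5, 3)->(-5, -6): sqrt(81) = 9
Sum = 41.276412
Perimeter = 41.2764

41.2764


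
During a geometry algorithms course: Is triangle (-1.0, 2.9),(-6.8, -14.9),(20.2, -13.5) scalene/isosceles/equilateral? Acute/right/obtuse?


Side lengths squared: AB^2=350.48, BC^2=730.96, CA^2=718.4
Sorted: [350.48, 718.4, 730.96]
By sides: Scalene, By angles: Acute

Scalene, Acute


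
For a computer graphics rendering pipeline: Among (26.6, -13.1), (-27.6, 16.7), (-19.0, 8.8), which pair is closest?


d(P0,P1) = 61.8521, d(P0,P2) = 50.5863, d(P1,P2) = 11.6778
Closest: P1 and P2

Closest pair: (-27.6, 16.7) and (-19.0, 8.8), distance = 11.6778


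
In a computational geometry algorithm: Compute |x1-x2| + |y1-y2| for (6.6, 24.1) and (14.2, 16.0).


|6.6-14.2| + |24.1-16| = 7.6 + 8.1 = 15.7

15.7


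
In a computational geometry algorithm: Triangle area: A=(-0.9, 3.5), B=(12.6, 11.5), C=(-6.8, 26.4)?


Area = |x_A(y_B-y_C) + x_B(y_C-y_A) + x_C(y_A-y_B)|/2
= |13.41 + 288.54 + 54.4|/2
= 356.35/2 = 178.175

178.175


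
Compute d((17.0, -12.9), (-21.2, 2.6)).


dx=-38.2, dy=15.5
d^2 = (-38.2)^2 + 15.5^2 = 1699.49
d = sqrt(1699.49) = 41.2249

41.2249


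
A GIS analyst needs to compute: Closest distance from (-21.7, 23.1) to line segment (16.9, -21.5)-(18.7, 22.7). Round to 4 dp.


Project P onto AB: t = 0.9719 (clamped to [0,1])
Closest point on segment: (18.6494, 21.4568)
Distance: 40.3828

40.3828


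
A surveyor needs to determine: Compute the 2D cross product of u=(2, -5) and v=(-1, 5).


u x v = u_x*v_y - u_y*v_x = 2*5 - (-5)*(-1)
= 10 - 5 = 5

5


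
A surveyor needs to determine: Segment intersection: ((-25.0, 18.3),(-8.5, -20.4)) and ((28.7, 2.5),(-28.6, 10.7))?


Cross products: d1=-465, d2=1617.21, d3=1817.49, d4=-264.72
d1*d2 < 0 and d3*d4 < 0? yes

Yes, they intersect


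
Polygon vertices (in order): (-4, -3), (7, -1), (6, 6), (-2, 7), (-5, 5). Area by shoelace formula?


Shoelace sum: ((-4)*(-1) - 7*(-3)) + (7*6 - 6*(-1)) + (6*7 - (-2)*6) + ((-2)*5 - (-5)*7) + ((-5)*(-3) - (-4)*5)
= 187
Area = |187|/2 = 93.5

93.5


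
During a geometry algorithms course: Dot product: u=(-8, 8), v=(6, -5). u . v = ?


u . v = u_x*v_x + u_y*v_y = (-8)*6 + 8*(-5)
= (-48) + (-40) = -88

-88


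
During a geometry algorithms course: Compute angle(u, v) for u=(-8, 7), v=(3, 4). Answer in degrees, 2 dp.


u.v = 4, |u| = sqrt(113) = 10.6301, |v| = sqrt(25) = 5
cos(theta) = u.v/(|u||v|) = 4/sqrt(2825) = 0.075258
theta = acos(0.075258) = 85.68 degrees

85.68 degrees


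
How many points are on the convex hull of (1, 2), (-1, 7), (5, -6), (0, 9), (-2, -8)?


Convex hull vertices (CCW): (-2, -8), (5, -6), (0, 9), (-1, 7)
Count = 4

4


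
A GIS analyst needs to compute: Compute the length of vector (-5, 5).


|u| = sqrt((-5)^2 + 5^2) = sqrt(50) = 7.0711

7.0711


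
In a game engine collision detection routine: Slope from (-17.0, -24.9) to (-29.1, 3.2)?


slope = (y2-y1)/(x2-x1) = (3.2-(-24.9))/((-29.1)-(-17)) = 28.1/(-12.1) = -2.3223

-2.3223


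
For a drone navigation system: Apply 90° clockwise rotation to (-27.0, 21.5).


90° CW: (x,y) -> (y, -x)
(-27,21.5) -> (21.5, 27)

(21.5, 27)


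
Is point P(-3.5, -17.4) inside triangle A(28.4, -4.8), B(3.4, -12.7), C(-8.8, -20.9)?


Cross products: AB x AP = 62.99, BC x BP = 0.76, CA x CP = 44.87
All same sign? yes

Yes, inside


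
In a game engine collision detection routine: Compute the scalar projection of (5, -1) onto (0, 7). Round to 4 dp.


u.v = -7, |v| = sqrt(49) = 7
Scalar projection = u.v / |v| = -7 / sqrt(49) = -1

-1


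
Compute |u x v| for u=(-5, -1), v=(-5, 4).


|u x v| = |(-5)*4 - (-1)*(-5)|
= |(-20) - 5| = 25

25


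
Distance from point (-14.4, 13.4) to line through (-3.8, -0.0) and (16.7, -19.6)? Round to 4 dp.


|cross product| = 66.94
|line direction| = sqrt(804.41) = 28.3621
Distance = 66.94/sqrt(804.41) = 2.3602

2.3602


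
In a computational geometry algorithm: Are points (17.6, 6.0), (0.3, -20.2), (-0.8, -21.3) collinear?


Cross product: (0.3-17.6)*((-21.3)-6) - ((-20.2)-6)*((-0.8)-17.6)
= -9.79

No, not collinear


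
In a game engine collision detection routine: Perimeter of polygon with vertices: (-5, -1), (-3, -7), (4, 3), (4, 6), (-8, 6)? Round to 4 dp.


Sides: (-5, -1)->(-3, -7): sqrt(40) = 6.324555, (-3, -7)->(4, 3): sqrt(149) = 12.206556, (4, 3)->(4, 6): sqrt(9) = 3, (4, 6)->(-8, 6): sqrt(144) = 12, (-8, 6)->(-5, -1): sqrt(58) = 7.615773
Sum = 41.146884
Perimeter = 41.1469

41.1469


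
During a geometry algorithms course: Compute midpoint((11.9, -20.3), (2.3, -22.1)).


M = ((11.9+2.3)/2, ((-20.3)+(-22.1))/2)
= (7.1, -21.2)

(7.1, -21.2)
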